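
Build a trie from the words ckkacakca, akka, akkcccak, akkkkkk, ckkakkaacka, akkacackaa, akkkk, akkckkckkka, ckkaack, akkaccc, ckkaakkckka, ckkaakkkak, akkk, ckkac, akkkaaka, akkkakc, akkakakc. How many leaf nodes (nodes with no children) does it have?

13

A leaf is a node with no children — equivalently, the end of a word that is not a proper prefix of any other stored word.
Those words: "akkacackaa", "akkaccc", "akkakakc", "akkcccak", "akkckkckkka", "akkkaaka", "akkkakc", "akkkkkk", "ckkaack", "ckkaakkckka", "ckkaakkkak", "ckkacakca", "ckkakkaacka"
Leaf count: 13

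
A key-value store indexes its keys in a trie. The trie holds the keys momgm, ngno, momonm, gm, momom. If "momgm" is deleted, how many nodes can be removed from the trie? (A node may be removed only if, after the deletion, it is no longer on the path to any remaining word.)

2

After clearing the end-marker at "momgm", prune upward until reaching a node still needed by another word.
The suffix "gm" (2 nodes) is used only by "momgm"; the node for "mom" still has the child "o", so pruning stops there.
Nodes removed: 2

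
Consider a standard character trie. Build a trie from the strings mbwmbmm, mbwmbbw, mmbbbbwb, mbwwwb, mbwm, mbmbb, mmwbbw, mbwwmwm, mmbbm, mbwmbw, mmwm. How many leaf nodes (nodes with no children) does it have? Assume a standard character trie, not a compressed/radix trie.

10

A leaf is a node with no children — equivalently, the end of a word that is not a proper prefix of any other stored word.
Those words: "mbmbb", "mbwmbbw", "mbwmbmm", "mbwmbw", "mbwwmwm", "mbwwwb", "mmbbbbwb", "mmbbm", "mmwbbw", "mmwm"
Leaf count: 10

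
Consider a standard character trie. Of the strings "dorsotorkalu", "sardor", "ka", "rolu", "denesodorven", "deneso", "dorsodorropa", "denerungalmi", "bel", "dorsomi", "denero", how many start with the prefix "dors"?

Walk to "dors"; the words in its subtree are exactly those with that prefix.
Words under "dors": dorsodorropa, dorsomi, dorsotorkalu
Count: 3

3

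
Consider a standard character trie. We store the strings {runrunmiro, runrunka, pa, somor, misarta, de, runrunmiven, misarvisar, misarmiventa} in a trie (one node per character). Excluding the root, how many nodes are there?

Insert word by word; a character creates a node only if that edge doesn't already exist:
  "runrunmiro" → 10 new (r, u, n, r, u, n, m, i, r, o)
  "runrunka" → prefix "runrun" already present; 2 new (k, a)
  "pa" → 2 new (p, a)
  "somor" → 5 new (s, o, m, o, r)
  "misarta" → 7 new (m, i, s, a, r, t, a)
  "de" → 2 new (d, e)
  "runrunmiven" → prefix "runrunmi" already present; 3 new (v, e, n)
  "misarvisar" → prefix "misar" already present; 5 new (v, i, s, a, r)
  "misarmiventa" → prefix "misar" already present; 7 new (m, i, v, e, n, t, a)
Total nodes = 10 + 2 + 2 + 5 + 7 + 2 + 3 + 5 + 7 = 43

43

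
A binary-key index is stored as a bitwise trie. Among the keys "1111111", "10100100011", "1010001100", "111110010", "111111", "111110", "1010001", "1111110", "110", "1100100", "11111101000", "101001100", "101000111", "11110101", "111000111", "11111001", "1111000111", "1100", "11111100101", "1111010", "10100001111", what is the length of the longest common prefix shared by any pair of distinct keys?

8

Equivalently: take the maximum, over all pairs, of their longest common prefix length.
e.g. "1010001100" and "101000111" share the prefix "10100011" of length 8; no pair shares a longer one.
Longest shared-prefix length: 8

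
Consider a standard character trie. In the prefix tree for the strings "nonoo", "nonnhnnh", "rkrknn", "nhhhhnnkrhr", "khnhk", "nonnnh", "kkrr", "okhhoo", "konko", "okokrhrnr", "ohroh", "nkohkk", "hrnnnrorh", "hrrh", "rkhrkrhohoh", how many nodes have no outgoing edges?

15

Leaves are exactly the stored words that no other stored word extends.
Those words: "hrnnnrorh", "hrrh", "khnhk", "kkrr", "konko", "nhhhhnnkrhr", "nkohkk", "nonnhnnh", "nonnnh", "nonoo", "ohroh", "okhhoo", "okokrhrnr", "rkhrkrhohoh", "rkrknn"
Leaf count: 15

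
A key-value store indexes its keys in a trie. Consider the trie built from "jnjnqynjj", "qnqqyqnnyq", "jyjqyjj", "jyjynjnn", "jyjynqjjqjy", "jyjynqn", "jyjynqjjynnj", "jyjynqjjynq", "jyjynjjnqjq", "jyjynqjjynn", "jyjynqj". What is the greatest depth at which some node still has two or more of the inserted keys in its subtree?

11

Look for the deepest trie node that still has at least two words in its subtree.
"jyjynqjjynn" and "jyjynqjjynnj" agree on "jyjynqjjynn" (11 characters) before diverging; nothing deeper is shared.
Longest shared-prefix length: 11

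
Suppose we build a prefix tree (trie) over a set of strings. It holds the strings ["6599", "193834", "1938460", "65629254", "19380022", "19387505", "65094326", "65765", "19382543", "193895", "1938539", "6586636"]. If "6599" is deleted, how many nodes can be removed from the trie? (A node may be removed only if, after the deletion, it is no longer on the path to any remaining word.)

2

After clearing the end-marker at "6599", prune upward until reaching a node still needed by another word.
The suffix "99" (2 nodes) is used only by "6599"; the node for "65" still has the child "6", so pruning stops there.
Nodes removed: 2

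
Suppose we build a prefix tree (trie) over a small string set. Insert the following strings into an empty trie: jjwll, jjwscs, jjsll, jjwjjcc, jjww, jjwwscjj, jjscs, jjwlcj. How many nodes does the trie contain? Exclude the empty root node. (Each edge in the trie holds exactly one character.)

Trie structure (* marks end of a word):
(root)
└─ j
   └─ j
      ├─ s
      │  ├─ c
      │  │  └─ s *
      │  └─ l
      │     └─ l *
      └─ w
         ├─ j
         │  └─ j
         │     └─ c
         │        └─ c *
         ├─ l
         │  ├─ c
         │  │  └─ j *
         │  └─ l *
         ├─ s
         │  └─ c
         │     └─ s *
         └─ w *
            └─ s
               └─ c
                  └─ j
                     └─ j *
Counting every labelled node above: 24.

24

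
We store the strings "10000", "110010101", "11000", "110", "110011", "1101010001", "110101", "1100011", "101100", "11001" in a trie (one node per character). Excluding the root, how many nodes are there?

Trace insertions, counting only characters that open a new branch:
  "10000" → 5 new (1, 0, 0, 0, 0)
  "110010101" → prefix "1" already present; 8 new (1, 0, 0, 1, 0, 1, 0, 1)
  "11000" → prefix "1100" already present; 1 new (0)
  "110" → prefix "110" already present; 0 new (none)
  "110011" → prefix "11001" already present; 1 new (1)
  "1101010001" → prefix "110" already present; 7 new (1, 0, 1, 0, 0, 0, 1)
  "110101" → prefix "110101" already present; 0 new (none)
  "1100011" → prefix "11000" already present; 2 new (1, 1)
  "101100" → prefix "10" already present; 4 new (1, 1, 0, 0)
  "11001" → prefix "11001" already present; 0 new (none)
Total nodes = 5 + 8 + 1 + 0 + 1 + 7 + 0 + 2 + 4 + 0 = 28

28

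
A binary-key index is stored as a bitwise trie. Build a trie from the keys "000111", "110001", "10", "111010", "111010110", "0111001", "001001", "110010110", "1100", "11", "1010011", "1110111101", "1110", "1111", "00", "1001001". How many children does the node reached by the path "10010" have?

Follow the path "10010" to its node, then look at its outgoing edges.
Characters that immediately follow "10010" among the stored strings: {0}.
That node has 1 child edge.

1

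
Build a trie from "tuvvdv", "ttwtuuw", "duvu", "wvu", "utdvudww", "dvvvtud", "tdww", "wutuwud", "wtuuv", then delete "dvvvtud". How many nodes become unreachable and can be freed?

6

A node on "dvvvtud"'s path can go only if nothing else ends at it or branches off below it.
The suffix "vvvtud" (6 nodes) is used only by "dvvvtud"; the node for "d" still has the child "u", so pruning stops there.
Nodes removed: 6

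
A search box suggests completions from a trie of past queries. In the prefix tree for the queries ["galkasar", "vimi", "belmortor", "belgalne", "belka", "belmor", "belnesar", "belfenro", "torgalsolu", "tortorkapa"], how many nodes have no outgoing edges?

9

Leaves are exactly the stored words that no other stored word extends.
Those words: "belfenro", "belgalne", "belka", "belmortor", "belnesar", "galkasar", "torgalsolu", "tortorkapa", "vimi"
Leaf count: 9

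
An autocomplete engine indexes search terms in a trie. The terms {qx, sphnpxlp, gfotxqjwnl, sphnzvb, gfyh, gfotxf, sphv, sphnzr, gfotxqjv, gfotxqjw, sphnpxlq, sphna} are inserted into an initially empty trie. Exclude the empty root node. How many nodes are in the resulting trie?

For each word, the new-node count is its length minus the longest prefix already in the trie:
  "qx" → 2 new (q, x)
  "sphnpxlp" → 8 new (s, p, h, n, p, x, l, p)
  "gfotxqjwnl" → 10 new (g, f, o, t, x, q, j, w, n, l)
  "sphnzvb" → prefix "sphn" already present; 3 new (z, v, b)
  "gfyh" → prefix "gf" already present; 2 new (y, h)
  "gfotxf" → prefix "gfotx" already present; 1 new (f)
  "sphv" → prefix "sph" already present; 1 new (v)
  "sphnzr" → prefix "sphnz" already present; 1 new (r)
  "gfotxqjv" → prefix "gfotxqj" already present; 1 new (v)
  "gfotxqjw" → prefix "gfotxqjw" already present; 0 new (none)
  "sphnpxlq" → prefix "sphnpxl" already present; 1 new (q)
  "sphna" → prefix "sphn" already present; 1 new (a)
Total nodes = 2 + 8 + 10 + 3 + 2 + 1 + 1 + 1 + 1 + 0 + 1 + 1 = 31

31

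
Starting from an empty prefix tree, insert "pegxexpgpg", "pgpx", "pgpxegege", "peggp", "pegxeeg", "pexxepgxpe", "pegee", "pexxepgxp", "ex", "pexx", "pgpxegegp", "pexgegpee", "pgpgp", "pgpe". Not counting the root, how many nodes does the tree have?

Trace insertions, counting only characters that open a new branch:
  "pegxexpgpg" → 10 new (p, e, g, x, e, x, p, g, p, g)
  "pgpx" → prefix "p" already present; 3 new (g, p, x)
  "pgpxegege" → prefix "pgpx" already present; 5 new (e, g, e, g, e)
  "peggp" → prefix "peg" already present; 2 new (g, p)
  "pegxeeg" → prefix "pegxe" already present; 2 new (e, g)
  "pexxepgxpe" → prefix "pe" already present; 8 new (x, x, e, p, g, x, p, e)
  "pegee" → prefix "peg" already present; 2 new (e, e)
  "pexxepgxp" → prefix "pexxepgxp" already present; 0 new (none)
  "ex" → 2 new (e, x)
  "pexx" → prefix "pexx" already present; 0 new (none)
  "pgpxegegp" → prefix "pgpxegeg" already present; 1 new (p)
  "pexgegpee" → prefix "pex" already present; 6 new (g, e, g, p, e, e)
  "pgpgp" → prefix "pgp" already present; 2 new (g, p)
  "pgpe" → prefix "pgp" already present; 1 new (e)
Total nodes = 10 + 3 + 5 + 2 + 2 + 8 + 2 + 0 + 2 + 0 + 1 + 6 + 2 + 1 = 44

44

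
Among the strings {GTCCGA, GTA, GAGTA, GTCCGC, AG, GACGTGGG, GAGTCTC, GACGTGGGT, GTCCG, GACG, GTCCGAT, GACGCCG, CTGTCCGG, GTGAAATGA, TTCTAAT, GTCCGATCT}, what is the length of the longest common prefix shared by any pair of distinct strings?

The deepest shared node is where two words last agree before diverging.
e.g. "GACGTGGG" and "GACGTGGGT" share the prefix "GACGTGGG" of length 8; no pair shares a longer one.
Longest shared-prefix length: 8

8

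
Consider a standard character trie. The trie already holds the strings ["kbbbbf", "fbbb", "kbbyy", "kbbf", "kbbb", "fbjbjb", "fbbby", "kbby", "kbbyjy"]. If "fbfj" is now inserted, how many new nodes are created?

The longest prefix of "fbfj" already in the trie is "fb" (length 2).
New nodes needed: |"fbfj"| − 2 = 4 − 2 = 2.

2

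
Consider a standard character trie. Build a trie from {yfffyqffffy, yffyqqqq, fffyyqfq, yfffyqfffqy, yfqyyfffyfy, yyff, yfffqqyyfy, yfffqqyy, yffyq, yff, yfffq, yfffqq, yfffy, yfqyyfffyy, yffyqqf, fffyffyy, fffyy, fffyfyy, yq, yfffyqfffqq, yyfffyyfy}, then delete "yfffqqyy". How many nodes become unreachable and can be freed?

Walk "yfffqqyy" from the leaf back toward the root, removing each node that no remaining word uses.
Every node on "yfffqqyy" is still needed (e.g. by "yfffqqyyfy"), so nothing is freed.
Nodes removed: 0

0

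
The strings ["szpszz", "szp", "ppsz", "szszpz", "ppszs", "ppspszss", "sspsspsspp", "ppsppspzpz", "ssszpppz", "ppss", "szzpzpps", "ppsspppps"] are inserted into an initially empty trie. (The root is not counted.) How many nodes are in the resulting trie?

53

Insert word by word; a character creates a node only if that edge doesn't already exist:
  "szpszz" → 6 new (s, z, p, s, z, z)
  "szp" → prefix "szp" already present; 0 new (none)
  "ppsz" → 4 new (p, p, s, z)
  "szszpz" → prefix "sz" already present; 4 new (s, z, p, z)
  "ppszs" → prefix "ppsz" already present; 1 new (s)
  "ppspszss" → prefix "pps" already present; 5 new (p, s, z, s, s)
  "sspsspsspp" → prefix "s" already present; 9 new (s, p, s, s, p, s, s, p, p)
  "ppsppspzpz" → prefix "ppsp" already present; 6 new (p, s, p, z, p, z)
  "ssszpppz" → prefix "ss" already present; 6 new (s, z, p, p, p, z)
  "ppss" → prefix "pps" already present; 1 new (s)
  "szzpzpps" → prefix "sz" already present; 6 new (z, p, z, p, p, s)
  "ppsspppps" → prefix "ppss" already present; 5 new (p, p, p, p, s)
Total nodes = 6 + 0 + 4 + 4 + 1 + 5 + 9 + 6 + 6 + 1 + 6 + 5 = 53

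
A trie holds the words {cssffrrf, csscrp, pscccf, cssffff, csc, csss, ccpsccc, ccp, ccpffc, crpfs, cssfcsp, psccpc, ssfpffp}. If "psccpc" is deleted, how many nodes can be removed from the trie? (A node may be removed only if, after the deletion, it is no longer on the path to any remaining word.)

Walk "psccpc" from the leaf back toward the root, removing each node that no remaining word uses.
The suffix "pc" (2 nodes) is used only by "psccpc"; the node for "pscc" still has the child "c", so pruning stops there.
Nodes removed: 2

2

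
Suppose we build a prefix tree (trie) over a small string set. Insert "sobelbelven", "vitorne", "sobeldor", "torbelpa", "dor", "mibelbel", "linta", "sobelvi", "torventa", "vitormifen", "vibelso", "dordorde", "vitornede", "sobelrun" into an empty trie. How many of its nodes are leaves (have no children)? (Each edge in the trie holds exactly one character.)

12

A leaf is a node with no children — equivalently, the end of a word that is not a proper prefix of any other stored word.
Those words: "dordorde", "linta", "mibelbel", "sobelbelven", "sobeldor", "sobelrun", "sobelvi", "torbelpa", "torventa", "vibelso", "vitormifen", "vitornede"
Leaf count: 12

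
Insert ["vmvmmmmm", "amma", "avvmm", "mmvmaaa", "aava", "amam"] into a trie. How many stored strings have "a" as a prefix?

4

Filter for entries beginning with "a":
Matches: "aava", "amam", "amma", "avvmm"
Count: 4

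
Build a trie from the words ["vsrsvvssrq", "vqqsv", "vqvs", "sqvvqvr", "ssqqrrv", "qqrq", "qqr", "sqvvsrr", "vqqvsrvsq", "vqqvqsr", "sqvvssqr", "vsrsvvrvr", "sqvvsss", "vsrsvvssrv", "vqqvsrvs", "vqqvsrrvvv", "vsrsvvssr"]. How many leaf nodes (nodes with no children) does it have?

Leaves are exactly the stored words that no other stored word extends.
Those words: "qqrq", "sqvvqvr", "sqvvsrr", "sqvvssqr", "sqvvsss", "ssqqrrv", "vqqsv", "vqqvqsr", "vqqvsrrvvv", "vqqvsrvsq", "vqvs", "vsrsvvrvr", "vsrsvvssrq", "vsrsvvssrv"
Leaf count: 14

14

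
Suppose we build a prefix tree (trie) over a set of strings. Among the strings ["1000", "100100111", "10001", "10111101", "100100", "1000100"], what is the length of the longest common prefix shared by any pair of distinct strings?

Equivalently: take the maximum, over all pairs, of their longest common prefix length.
"100100" and "100100111" agree on "100100" (6 characters) before diverging; nothing deeper is shared.
Longest shared-prefix length: 6

6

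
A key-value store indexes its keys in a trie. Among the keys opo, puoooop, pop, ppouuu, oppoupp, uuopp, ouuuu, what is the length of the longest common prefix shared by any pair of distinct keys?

The deepest shared node is where two words last agree before diverging.
e.g. "opo" and "oppoupp" share the prefix "op" of length 2; no pair shares a longer one.
Longest shared-prefix length: 2

2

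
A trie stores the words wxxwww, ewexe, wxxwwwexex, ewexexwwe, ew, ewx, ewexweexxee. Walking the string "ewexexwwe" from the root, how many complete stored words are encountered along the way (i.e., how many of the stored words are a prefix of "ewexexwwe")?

Check each prefix of "ewexexwwe" against the stored set — each match is an end-marker on the path.
Prefixes of the query that are stored words: "ew", "ewexe", "ewexexwwe"
Count: 3

3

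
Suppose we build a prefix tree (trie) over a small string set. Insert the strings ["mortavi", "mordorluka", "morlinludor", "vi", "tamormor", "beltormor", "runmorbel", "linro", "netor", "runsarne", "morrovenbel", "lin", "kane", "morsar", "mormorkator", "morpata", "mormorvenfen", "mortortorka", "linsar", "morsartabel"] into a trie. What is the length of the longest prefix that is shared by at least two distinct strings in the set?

6

Equivalently: take the maximum, over all pairs, of their longest common prefix length.
e.g. "mormorkator" and "mormorvenfen" share the prefix "mormor" of length 6; no pair shares a longer one.
Longest shared-prefix length: 6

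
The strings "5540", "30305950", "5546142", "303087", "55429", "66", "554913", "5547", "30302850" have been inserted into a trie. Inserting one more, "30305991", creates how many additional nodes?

2

The longest prefix of "30305991" already in the trie is "303059" (length 6).
Each of the 2 remaining characters creates one node.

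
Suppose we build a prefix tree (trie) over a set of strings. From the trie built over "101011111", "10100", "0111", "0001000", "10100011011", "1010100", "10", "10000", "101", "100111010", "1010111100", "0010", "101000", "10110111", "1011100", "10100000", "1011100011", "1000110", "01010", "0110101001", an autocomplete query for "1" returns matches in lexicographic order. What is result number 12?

101011111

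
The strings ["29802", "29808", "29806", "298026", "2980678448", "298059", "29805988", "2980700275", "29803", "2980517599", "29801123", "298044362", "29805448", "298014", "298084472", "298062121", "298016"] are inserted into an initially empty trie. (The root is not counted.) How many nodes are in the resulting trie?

51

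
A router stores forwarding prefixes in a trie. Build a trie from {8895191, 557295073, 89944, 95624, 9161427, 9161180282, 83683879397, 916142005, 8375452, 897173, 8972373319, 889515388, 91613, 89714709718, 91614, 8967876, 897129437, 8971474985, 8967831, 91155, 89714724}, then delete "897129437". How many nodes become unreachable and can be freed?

5

After clearing the end-marker at "897129437", prune upward until reaching a node still needed by another word.
The suffix "29437" (5 nodes) is used only by "897129437"; the node for "8971" still has the child "7", so pruning stops there.
Nodes removed: 5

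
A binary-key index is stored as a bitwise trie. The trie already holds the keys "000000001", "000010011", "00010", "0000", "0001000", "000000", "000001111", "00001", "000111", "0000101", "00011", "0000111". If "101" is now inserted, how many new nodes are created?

"101" shares no prefix with any stored word, so all 3 characters open new nodes.
3 − 0 = 3 new nodes.

3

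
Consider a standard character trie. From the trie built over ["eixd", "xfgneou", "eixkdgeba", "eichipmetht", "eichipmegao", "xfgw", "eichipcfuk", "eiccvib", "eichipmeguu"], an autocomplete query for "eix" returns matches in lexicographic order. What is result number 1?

Words with prefix "eix", in lexicographic order: "eixd", "eixkdgeba"
Position 1: eixd

eixd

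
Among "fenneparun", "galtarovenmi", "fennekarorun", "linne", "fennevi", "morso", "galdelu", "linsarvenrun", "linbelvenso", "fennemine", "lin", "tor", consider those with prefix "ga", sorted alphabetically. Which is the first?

galdelu

DFS of the "ga" subtree visits, in order: "galdelu", "galtarovenmi"
Position 1: galdelu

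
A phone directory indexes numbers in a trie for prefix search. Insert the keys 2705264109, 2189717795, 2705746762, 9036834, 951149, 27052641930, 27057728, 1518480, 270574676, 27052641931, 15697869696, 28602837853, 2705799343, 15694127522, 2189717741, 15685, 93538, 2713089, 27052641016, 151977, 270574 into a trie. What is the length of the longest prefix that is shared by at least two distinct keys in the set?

10

The deepest shared node is where two words last agree before diverging.
"27052641930" and "27052641931" agree on "2705264193" (10 characters) before diverging; nothing deeper is shared.
Longest shared-prefix length: 10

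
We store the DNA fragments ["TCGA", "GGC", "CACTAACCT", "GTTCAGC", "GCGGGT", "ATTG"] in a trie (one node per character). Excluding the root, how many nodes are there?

31

For each word, the new-node count is its length minus the longest prefix already in the trie:
  "TCGA" → 4 new (T, C, G, A)
  "GGC" → 3 new (G, G, C)
  "CACTAACCT" → 9 new (C, A, C, T, A, A, C, C, T)
  "GTTCAGC" → prefix "G" already present; 6 new (T, T, C, A, G, C)
  "GCGGGT" → prefix "G" already present; 5 new (C, G, G, G, T)
  "ATTG" → 4 new (A, T, T, G)
Total nodes = 4 + 3 + 9 + 6 + 5 + 4 = 31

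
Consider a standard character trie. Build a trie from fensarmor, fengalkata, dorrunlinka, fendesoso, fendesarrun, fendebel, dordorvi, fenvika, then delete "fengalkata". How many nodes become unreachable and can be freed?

7

Walk "fengalkata" from the leaf back toward the root, removing each node that no remaining word uses.
The suffix "galkata" (7 nodes) is used only by "fengalkata"; the node for "fen" still has the child "s", so pruning stops there.
Nodes removed: 7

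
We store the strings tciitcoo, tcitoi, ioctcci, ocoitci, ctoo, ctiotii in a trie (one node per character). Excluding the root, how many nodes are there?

34

For each word, the new-node count is its length minus the longest prefix already in the trie:
  "tciitcoo" → 8 new (t, c, i, i, t, c, o, o)
  "tcitoi" → prefix "tci" already present; 3 new (t, o, i)
  "ioctcci" → 7 new (i, o, c, t, c, c, i)
  "ocoitci" → 7 new (o, c, o, i, t, c, i)
  "ctoo" → 4 new (c, t, o, o)
  "ctiotii" → prefix "ct" already present; 5 new (i, o, t, i, i)
Total nodes = 8 + 3 + 7 + 7 + 4 + 5 = 34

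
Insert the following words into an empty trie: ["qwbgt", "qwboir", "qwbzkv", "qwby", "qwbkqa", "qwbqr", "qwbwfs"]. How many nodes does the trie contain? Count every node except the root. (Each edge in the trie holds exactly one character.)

20

Count nodes per top-level branch (shared prefixes stored once):
  'q'-branch (qwbgt, qwbkqa, qwboir, qwbqr, qwbwfs, qwby, qwbzkv): 20 nodes
Sum: 20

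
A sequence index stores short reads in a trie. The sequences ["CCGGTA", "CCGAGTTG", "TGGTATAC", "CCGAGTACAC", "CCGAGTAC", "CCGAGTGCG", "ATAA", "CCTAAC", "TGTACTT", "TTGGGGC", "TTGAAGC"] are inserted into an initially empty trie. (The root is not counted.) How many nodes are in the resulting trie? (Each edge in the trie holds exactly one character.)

49

Trace insertions, counting only characters that open a new branch:
  "CCGGTA" → 6 new (C, C, G, G, T, A)
  "CCGAGTTG" → prefix "CCG" already present; 5 new (A, G, T, T, G)
  "TGGTATAC" → 8 new (T, G, G, T, A, T, A, C)
  "CCGAGTACAC" → prefix "CCGAGT" already present; 4 new (A, C, A, C)
  "CCGAGTAC" → prefix "CCGAGTAC" already present; 0 new (none)
  "CCGAGTGCG" → prefix "CCGAGT" already present; 3 new (G, C, G)
  "ATAA" → 4 new (A, T, A, A)
  "CCTAAC" → prefix "CC" already present; 4 new (T, A, A, C)
  "TGTACTT" → prefix "TG" already present; 5 new (T, A, C, T, T)
  "TTGGGGC" → prefix "T" already present; 6 new (T, G, G, G, G, C)
  "TTGAAGC" → prefix "TTG" already present; 4 new (A, A, G, C)
Total nodes = 6 + 5 + 8 + 4 + 0 + 3 + 4 + 4 + 5 + 6 + 4 = 49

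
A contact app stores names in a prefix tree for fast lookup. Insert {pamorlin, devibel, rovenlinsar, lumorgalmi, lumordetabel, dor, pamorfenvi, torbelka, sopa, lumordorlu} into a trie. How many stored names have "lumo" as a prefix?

3

Filter for entries beginning with "lumo":
Matches: "lumordetabel", "lumordorlu", "lumorgalmi"
Count: 3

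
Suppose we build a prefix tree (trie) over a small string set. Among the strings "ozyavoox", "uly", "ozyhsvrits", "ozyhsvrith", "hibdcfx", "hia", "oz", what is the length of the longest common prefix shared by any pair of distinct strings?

The deepest shared node is where two words last agree before diverging.
"ozyhsvrith" and "ozyhsvrits" agree on "ozyhsvrit" (9 characters) before diverging; nothing deeper is shared.
Longest shared-prefix length: 9

9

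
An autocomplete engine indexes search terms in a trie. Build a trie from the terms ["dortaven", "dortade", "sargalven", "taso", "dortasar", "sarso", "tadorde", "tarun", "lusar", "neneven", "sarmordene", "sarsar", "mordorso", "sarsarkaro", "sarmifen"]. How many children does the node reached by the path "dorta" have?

3

Follow the path "dorta" to its node, then look at its outgoing edges.
Characters that immediately follow "dorta" among the stored strings: {d, s, v}.
That node has 3 child edges.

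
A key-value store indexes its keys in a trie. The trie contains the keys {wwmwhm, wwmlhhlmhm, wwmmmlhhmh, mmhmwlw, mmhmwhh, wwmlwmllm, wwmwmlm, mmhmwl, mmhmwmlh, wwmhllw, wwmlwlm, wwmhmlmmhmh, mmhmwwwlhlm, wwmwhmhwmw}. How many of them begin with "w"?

9

Filter for entries beginning with "w":
Words under "w": wwmhllw, wwmhmlmmhmh, wwmlhhlmhm, wwmlwlm, wwmlwmllm, wwmmmlhhmh, wwmwhm, wwmwhmhwmw, wwmwmlm
Count: 9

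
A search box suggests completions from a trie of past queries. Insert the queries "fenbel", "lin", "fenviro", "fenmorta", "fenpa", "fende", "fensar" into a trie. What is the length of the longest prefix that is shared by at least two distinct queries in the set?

3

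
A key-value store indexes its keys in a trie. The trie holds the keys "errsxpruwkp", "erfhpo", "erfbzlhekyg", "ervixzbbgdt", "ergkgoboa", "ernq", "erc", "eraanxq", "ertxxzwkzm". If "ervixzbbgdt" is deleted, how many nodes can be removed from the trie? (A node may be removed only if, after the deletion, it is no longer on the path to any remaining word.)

9

Walk "ervixzbbgdt" from the leaf back toward the root, removing each node that no remaining word uses.
The suffix "vixzbbgdt" (9 nodes) is used only by "ervixzbbgdt"; the node for "er" still has the child "r", so pruning stops there.
Nodes removed: 9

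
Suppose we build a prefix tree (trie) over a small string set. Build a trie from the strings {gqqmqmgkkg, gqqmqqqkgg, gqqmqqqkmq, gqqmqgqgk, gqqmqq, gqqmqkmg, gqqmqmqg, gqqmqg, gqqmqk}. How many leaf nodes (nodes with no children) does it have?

6

Leaves are exactly the stored words that no other stored word extends.
Those words: "gqqmqgqgk", "gqqmqkmg", "gqqmqmgkkg", "gqqmqmqg", "gqqmqqqkgg", "gqqmqqqkmq"
Leaf count: 6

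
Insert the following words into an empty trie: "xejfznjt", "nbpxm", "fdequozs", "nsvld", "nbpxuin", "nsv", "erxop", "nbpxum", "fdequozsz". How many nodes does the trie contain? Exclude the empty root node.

Trace insertions, counting only characters that open a new branch:
  "xejfznjt" → 8 new (x, e, j, f, z, n, j, t)
  "nbpxm" → 5 new (n, b, p, x, m)
  "fdequozs" → 8 new (f, d, e, q, u, o, z, s)
  "nsvld" → prefix "n" already present; 4 new (s, v, l, d)
  "nbpxuin" → prefix "nbpx" already present; 3 new (u, i, n)
  "nsv" → prefix "nsv" already present; 0 new (none)
  "erxop" → 5 new (e, r, x, o, p)
  "nbpxum" → prefix "nbpxu" already present; 1 new (m)
  "fdequozsz" → prefix "fdequozs" already present; 1 new (z)
Total nodes = 8 + 5 + 8 + 4 + 3 + 0 + 5 + 1 + 1 = 35

35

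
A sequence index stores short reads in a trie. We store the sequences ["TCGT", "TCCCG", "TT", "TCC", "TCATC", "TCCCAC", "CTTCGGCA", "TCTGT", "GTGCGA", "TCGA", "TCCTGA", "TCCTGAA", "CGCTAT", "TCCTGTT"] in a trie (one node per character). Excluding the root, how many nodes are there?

For each word, the new-node count is its length minus the longest prefix already in the trie:
  "TCGT" → 4 new (T, C, G, T)
  "TCCCG" → prefix "TC" already present; 3 new (C, C, G)
  "TT" → prefix "T" already present; 1 new (T)
  "TCC" → prefix "TCC" already present; 0 new (none)
  "TCATC" → prefix "TC" already present; 3 new (A, T, C)
  "TCCCAC" → prefix "TCCC" already present; 2 new (A, C)
  "CTTCGGCA" → 8 new (C, T, T, C, G, G, C, A)
  "TCTGT" → prefix "TC" already present; 3 new (T, G, T)
  "GTGCGA" → 6 new (G, T, G, C, G, A)
  "TCGA" → prefix "TCG" already present; 1 new (A)
  "TCCTGA" → prefix "TCC" already present; 3 new (T, G, A)
  "TCCTGAA" → prefix "TCCTGA" already present; 1 new (A)
  "CGCTAT" → prefix "C" already present; 5 new (G, C, T, A, T)
  "TCCTGTT" → prefix "TCCTG" already present; 2 new (T, T)
Total nodes = 4 + 3 + 1 + 0 + 3 + 2 + 8 + 3 + 6 + 1 + 3 + 1 + 5 + 2 = 42

42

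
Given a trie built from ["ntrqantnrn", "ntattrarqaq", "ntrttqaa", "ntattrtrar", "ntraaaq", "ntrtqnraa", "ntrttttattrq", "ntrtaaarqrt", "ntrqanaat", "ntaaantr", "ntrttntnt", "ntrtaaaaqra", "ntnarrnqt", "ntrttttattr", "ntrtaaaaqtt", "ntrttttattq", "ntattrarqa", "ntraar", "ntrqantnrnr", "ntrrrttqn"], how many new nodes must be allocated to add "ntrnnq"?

Walking "ntrnnq" from the root, the first 3 characters ("ntr") follow existing edges; "n" is the first miss.
New nodes needed: |"ntrnnq"| − 3 = 6 − 3 = 3.

3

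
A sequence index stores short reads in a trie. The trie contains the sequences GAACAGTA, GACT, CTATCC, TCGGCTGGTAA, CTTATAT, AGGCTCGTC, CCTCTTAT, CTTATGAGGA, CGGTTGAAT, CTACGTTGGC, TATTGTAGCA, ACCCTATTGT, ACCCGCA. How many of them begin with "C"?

6

Traverse to the node for "C", then collect every word in that subtree.
Words under "C": CCTCTTAT, CGGTTGAAT, CTACGTTGGC, CTATCC, CTTATAT, CTTATGAGGA
Count: 6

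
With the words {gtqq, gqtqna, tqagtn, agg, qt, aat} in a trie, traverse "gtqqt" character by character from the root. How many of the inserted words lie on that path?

Check each prefix of "gtqqt" against the stored set — each match is an end-marker on the path.
Prefixes of the query that are stored words: "gtqq"
Count: 1

1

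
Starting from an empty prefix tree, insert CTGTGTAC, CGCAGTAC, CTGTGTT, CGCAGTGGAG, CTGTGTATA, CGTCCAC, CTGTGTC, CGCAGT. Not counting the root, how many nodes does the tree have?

28

Count nodes per top-level branch (shared prefixes stored once):
  'C'-branch (CGCAGT, CGCAGTAC, CGCAGTGGAG, CGTCCAC, CTGTGTAC, CTGTGTATA, CTGTGTC, CTGTGTT): 28 nodes
Sum: 28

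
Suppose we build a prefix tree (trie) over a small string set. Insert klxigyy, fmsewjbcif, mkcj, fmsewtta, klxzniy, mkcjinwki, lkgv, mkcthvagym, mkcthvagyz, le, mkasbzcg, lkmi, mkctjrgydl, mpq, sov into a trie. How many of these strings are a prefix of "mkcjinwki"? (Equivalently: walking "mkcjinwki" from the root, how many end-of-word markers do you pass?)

Check each prefix of "mkcjinwki" against the stored set — each match is an end-marker on the path.
Prefixes of the query that are stored words: "mkcj", "mkcjinwki"
Count: 2

2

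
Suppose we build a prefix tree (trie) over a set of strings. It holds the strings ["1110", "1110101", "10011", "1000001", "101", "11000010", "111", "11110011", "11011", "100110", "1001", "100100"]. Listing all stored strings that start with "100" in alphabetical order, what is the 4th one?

10011

Filter for "100…" and sort: "1000001", "1001", "100100", "10011", "100110"
The 4th is 10011.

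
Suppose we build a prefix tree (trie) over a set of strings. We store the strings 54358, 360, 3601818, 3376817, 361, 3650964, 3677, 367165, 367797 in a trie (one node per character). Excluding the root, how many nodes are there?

Trie structure (* marks end of a word):
(root)
├─ 3
│  ├─ 3
│  │  └─ 7
│  │     └─ 6
│  │        └─ 8
│  │           └─ 1
│  │              └─ 7 *
│  └─ 6
│     ├─ 0 *
│     │  └─ 1
│     │     └─ 8
│     │        └─ 1
│     │           └─ 8 *
│     ├─ 1 *
│     ├─ 5
│     │  └─ 0
│     │     └─ 9
│     │        └─ 6
│     │           └─ 4 *
│     └─ 7
│        ├─ 1
│        │  └─ 6
│        │     └─ 5 *
│        └─ 7 *
│           └─ 9
│              └─ 7 *
└─ 5
   └─ 4
      └─ 3
         └─ 5
            └─ 8 *
Counting every labelled node above: 31.

31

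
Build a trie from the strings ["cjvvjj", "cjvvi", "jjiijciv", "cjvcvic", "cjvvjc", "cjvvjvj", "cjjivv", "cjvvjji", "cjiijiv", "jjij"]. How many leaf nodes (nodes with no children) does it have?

Leaves are exactly the stored words that no other stored word extends.
Those words: "cjiijiv", "cjjivv", "cjvcvic", "cjvvi", "cjvvjc", "cjvvjji", "cjvvjvj", "jjiijciv", "jjij"
Leaf count: 9

9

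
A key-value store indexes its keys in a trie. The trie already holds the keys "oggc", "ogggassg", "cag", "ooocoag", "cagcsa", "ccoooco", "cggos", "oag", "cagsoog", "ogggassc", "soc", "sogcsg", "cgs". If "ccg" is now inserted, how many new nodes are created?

1

The longest prefix of "ccg" already in the trie is "cc" (length 2).
New nodes needed: |"ccg"| − 2 = 3 − 2 = 1.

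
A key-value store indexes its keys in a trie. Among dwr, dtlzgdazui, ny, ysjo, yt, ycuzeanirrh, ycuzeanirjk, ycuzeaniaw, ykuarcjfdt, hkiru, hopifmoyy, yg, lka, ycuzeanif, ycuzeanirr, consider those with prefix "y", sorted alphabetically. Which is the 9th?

Words with prefix "y", in lexicographic order: "ycuzeaniaw", "ycuzeanif", "ycuzeanirjk", "ycuzeanirr", "ycuzeanirrh", "yg", "ykuarcjfdt", "ysjo", "yt"
The 9th is yt.

yt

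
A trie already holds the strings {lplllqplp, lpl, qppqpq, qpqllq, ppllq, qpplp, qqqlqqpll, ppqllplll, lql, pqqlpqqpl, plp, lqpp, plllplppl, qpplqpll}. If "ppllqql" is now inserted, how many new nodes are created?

The longest prefix of "ppllqql" already in the trie is "ppllq" (length 5).
So 7 − 5 = 2 new nodes.

2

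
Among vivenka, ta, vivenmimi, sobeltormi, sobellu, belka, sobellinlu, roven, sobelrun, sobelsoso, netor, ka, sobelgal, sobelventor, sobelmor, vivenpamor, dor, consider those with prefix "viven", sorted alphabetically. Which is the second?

vivenmimi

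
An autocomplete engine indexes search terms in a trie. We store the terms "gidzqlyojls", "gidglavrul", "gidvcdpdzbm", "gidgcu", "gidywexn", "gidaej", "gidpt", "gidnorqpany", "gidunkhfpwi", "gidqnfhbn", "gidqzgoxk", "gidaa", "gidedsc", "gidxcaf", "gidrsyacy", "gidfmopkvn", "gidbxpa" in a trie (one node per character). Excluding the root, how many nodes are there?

Insert word by word; a character creates a node only if that edge doesn't already exist:
  "gidzqlyojls" → 11 new (g, i, d, z, q, l, y, o, j, l, s)
  "gidglavrul" → prefix "gid" already present; 7 new (g, l, a, v, r, u, l)
  "gidvcdpdzbm" → prefix "gid" already present; 8 new (v, c, d, p, d, z, b, m)
  "gidgcu" → prefix "gidg" already present; 2 new (c, u)
  "gidywexn" → prefix "gid" already present; 5 new (y, w, e, x, n)
  "gidaej" → prefix "gid" already present; 3 new (a, e, j)
  "gidpt" → prefix "gid" already present; 2 new (p, t)
  "gidnorqpany" → prefix "gid" already present; 8 new (n, o, r, q, p, a, n, y)
  "gidunkhfpwi" → prefix "gid" already present; 8 new (u, n, k, h, f, p, w, i)
  "gidqnfhbn" → prefix "gid" already present; 6 new (q, n, f, h, b, n)
  "gidqzgoxk" → prefix "gidq" already present; 5 new (z, g, o, x, k)
  "gidaa" → prefix "gida" already present; 1 new (a)
  "gidedsc" → prefix "gid" already present; 4 new (e, d, s, c)
  "gidxcaf" → prefix "gid" already present; 4 new (x, c, a, f)
  "gidrsyacy" → prefix "gid" already present; 6 new (r, s, y, a, c, y)
  "gidfmopkvn" → prefix "gid" already present; 7 new (f, m, o, p, k, v, n)
  "gidbxpa" → prefix "gid" already present; 4 new (b, x, p, a)
Total nodes = 11 + 7 + 8 + 2 + 5 + 3 + 2 + 8 + 8 + 6 + 5 + 1 + 4 + 4 + 6 + 7 + 4 = 91

91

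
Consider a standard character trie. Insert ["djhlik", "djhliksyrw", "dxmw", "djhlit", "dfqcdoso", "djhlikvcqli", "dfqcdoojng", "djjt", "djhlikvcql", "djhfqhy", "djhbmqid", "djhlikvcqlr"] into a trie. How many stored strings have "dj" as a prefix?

9

Walk to "dj"; the words in its subtree are exactly those with that prefix.
Words under "dj": djhbmqid, djhfqhy, djhlik, djhliksyrw, djhlikvcql, djhlikvcqli, djhlikvcqlr, djhlit, djjt
Count: 9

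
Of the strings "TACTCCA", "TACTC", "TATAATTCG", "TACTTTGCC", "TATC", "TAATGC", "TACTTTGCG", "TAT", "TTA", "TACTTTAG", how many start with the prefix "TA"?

9

Traverse to the node for "TA", then collect every word in that subtree.
Words under "TA": TAATGC, TACTC, TACTCCA, TACTTTAG, TACTTTGCC, TACTTTGCG, TAT, TATAATTCG, TATC
Count: 9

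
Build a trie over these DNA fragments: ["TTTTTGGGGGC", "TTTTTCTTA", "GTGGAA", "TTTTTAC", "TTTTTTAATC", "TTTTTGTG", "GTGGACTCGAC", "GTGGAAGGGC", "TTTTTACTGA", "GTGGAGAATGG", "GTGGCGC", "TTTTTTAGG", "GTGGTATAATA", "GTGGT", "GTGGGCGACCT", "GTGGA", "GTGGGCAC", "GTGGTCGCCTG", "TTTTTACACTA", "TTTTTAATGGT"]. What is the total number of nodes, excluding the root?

85

For each word, the new-node count is its length minus the longest prefix already in the trie:
  "TTTTTGGGGGC" → 11 new (T, T, T, T, T, G, G, G, G, G, C)
  "TTTTTCTTA" → prefix "TTTTT" already present; 4 new (C, T, T, A)
  "GTGGAA" → 6 new (G, T, G, G, A, A)
  "TTTTTAC" → prefix "TTTTT" already present; 2 new (A, C)
  "TTTTTTAATC" → prefix "TTTTT" already present; 5 new (T, A, A, T, C)
  "TTTTTGTG" → prefix "TTTTTG" already present; 2 new (T, G)
  "GTGGACTCGAC" → prefix "GTGGA" already present; 6 new (C, T, C, G, A, C)
  "GTGGAAGGGC" → prefix "GTGGAA" already present; 4 new (G, G, G, C)
  "TTTTTACTGA" → prefix "TTTTTAC" already present; 3 new (T, G, A)
  "GTGGAGAATGG" → prefix "GTGGA" already present; 6 new (G, A, A, T, G, G)
  "GTGGCGC" → prefix "GTGG" already present; 3 new (C, G, C)
  "TTTTTTAGG" → prefix "TTTTTTA" already present; 2 new (G, G)
  "GTGGTATAATA" → prefix "GTGG" already present; 7 new (T, A, T, A, A, T, A)
  "GTGGT" → prefix "GTGGT" already present; 0 new (none)
  "GTGGGCGACCT" → prefix "GTGG" already present; 7 new (G, C, G, A, C, C, T)
  "GTGGA" → prefix "GTGGA" already present; 0 new (none)
  "GTGGGCAC" → prefix "GTGGGC" already present; 2 new (A, C)
  "GTGGTCGCCTG" → prefix "GTGGT" already present; 6 new (C, G, C, C, T, G)
  "TTTTTACACTA" → prefix "TTTTTAC" already present; 4 new (A, C, T, A)
  "TTTTTAATGGT" → prefix "TTTTTA" already present; 5 new (A, T, G, G, T)
Total nodes = 11 + 4 + 6 + 2 + 5 + 2 + 6 + 4 + 3 + 6 + 3 + 2 + 7 + 0 + 7 + 0 + 2 + 6 + 4 + 5 = 85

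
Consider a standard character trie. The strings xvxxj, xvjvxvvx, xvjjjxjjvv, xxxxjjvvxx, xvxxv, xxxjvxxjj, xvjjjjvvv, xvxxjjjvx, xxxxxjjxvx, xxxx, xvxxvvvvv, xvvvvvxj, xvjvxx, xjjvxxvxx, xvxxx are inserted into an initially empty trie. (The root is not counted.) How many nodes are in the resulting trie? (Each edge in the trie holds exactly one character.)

Count nodes per top-level branch (shared prefixes stored once):
  'x'-branch (xjjvxxvxx, xvjjjjvvv, xvjjjxjjvv, xvjvxvvx, xvjvxx, xvvvvvxj, xvxxj, xvxxjjjvx, xvxxv, xvxxvvvvv, xvxxx, xxxjvxxjj, xxxx, xxxxjjvvxx, xxxxxjjxvx): 68 nodes
Sum: 68

68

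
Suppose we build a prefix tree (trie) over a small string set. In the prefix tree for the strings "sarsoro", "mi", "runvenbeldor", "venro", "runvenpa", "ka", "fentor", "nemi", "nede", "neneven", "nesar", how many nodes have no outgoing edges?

11

Leaves are exactly the stored words that no other stored word extends.
Those words: "fentor", "ka", "mi", "nede", "nemi", "neneven", "nesar", "runvenbeldor", "runvenpa", "sarsoro", "venro"
Leaf count: 11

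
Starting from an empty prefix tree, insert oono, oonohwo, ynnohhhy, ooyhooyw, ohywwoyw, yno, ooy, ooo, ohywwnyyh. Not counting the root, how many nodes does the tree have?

For each word, the new-node count is its length minus the longest prefix already in the trie:
  "oono" → 4 new (o, o, n, o)
  "oonohwo" → prefix "oono" already present; 3 new (h, w, o)
  "ynnohhhy" → 8 new (y, n, n, o, h, h, h, y)
  "ooyhooyw" → prefix "oo" already present; 6 new (y, h, o, o, y, w)
  "ohywwoyw" → prefix "o" already present; 7 new (h, y, w, w, o, y, w)
  "yno" → prefix "yn" already present; 1 new (o)
  "ooy" → prefix "ooy" already present; 0 new (none)
  "ooo" → prefix "oo" already present; 1 new (o)
  "ohywwnyyh" → prefix "ohyww" already present; 4 new (n, y, y, h)
Total nodes = 4 + 3 + 8 + 6 + 7 + 1 + 0 + 1 + 4 = 34

34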